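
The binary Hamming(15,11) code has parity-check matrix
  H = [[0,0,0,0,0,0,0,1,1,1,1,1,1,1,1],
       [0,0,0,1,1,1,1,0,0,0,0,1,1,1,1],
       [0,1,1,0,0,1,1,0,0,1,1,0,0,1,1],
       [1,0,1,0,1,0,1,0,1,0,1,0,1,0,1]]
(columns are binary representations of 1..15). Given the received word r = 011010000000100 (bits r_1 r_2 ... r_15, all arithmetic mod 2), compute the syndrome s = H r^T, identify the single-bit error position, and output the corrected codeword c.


s = (1, 0, 0, 1)^T, error position = 9, corrected codeword c = 011010001000100

Compute s = H r^T mod 2 one row at a time:
  s_1 = 0 + 0 + 0 + 0 + 0 + 1 + 0 + 0 = 1 ≡ 1 (mod 2).
  s_2 = 0 + 1 + 0 + 0 + 0 + 1 + 0 + 0 = 2 ≡ 0 (mod 2).
  s_3 = 1 + 1 + 0 + 0 + 0 + 0 + 0 + 0 = 2 ≡ 0 (mod 2).
  s_4 = 0 + 1 + 1 + 0 + 0 + 0 + 1 + 0 = 3 ≡ 1 (mod 2).
s = (1, 0, 0, 1)^T — this equals column 9 of H (binary 1001), so error is at position 9.
Correct: flip bit 9 of r = 011010000000100 to get c = 011010001000100.


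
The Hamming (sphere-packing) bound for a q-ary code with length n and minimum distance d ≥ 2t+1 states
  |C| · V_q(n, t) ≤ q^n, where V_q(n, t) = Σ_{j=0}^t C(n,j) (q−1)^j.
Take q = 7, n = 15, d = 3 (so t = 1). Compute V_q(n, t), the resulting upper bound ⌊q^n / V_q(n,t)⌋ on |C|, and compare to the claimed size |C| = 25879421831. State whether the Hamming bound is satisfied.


V_q(n, t) = 91, q^n = 4747561509943, Hamming bound = 52171005603, |C| = 25879421831 ≤ bound (satisfied).

Step 1: Compute V_q(n, t) = Σ_{j=0}^1 C(n, j) (q−1)^j.
  j = 0: C(15,0)·(6)^0 = 1·1 = 1.
  j = 1: C(15,1)·(6)^1 = 15·6 = 90.
  V_q(n, t) = 1 + 90 = 91.
Step 2: q^n = 7^15 = 4747561509943.
Step 3: Hamming bound ⌊q^n / V_q(n,t)⌋ = ⌊4747561509943/91⌋ = 52171005603.
Step 4: Compare |C| = 25879421831 to 52171005603: satisfied.
The claimed |C| lies below the Hamming bound.


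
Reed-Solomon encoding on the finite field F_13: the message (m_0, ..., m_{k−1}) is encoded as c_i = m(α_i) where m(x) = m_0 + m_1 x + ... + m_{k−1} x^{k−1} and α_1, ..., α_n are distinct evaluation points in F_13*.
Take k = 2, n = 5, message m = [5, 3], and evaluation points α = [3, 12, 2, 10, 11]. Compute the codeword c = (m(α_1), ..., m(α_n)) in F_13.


c = [1, 2, 11, 9, 12]

Message polynomial: m(x) = 5 + 3·x (mod 13).
For each evaluation point α_i, compute m(α_i) mod 13:
  α_1 = 3: Horner steps 3 → 1, so m(3) = 1.
  α_2 = 12: Horner steps 3 → 2, so m(12) = 2.
  α_3 = 2: Horner steps 3 → 11, so m(2) = 11.
  α_4 = 10: Horner steps 3 → 9, so m(10) = 9.
  α_5 = 11: Horner steps 3 → 12, so m(11) = 12.
Codeword c = [1, 2, 11, 9, 12] ∈ F_13^5.


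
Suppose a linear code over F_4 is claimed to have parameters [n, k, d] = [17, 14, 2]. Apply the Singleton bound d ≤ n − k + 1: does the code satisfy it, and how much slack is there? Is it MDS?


Singleton RHS = n − k + 1 = 4, slack = 2, bound satisfied, not MDS.

Singleton bound: d ≤ n − k + 1.
Here n = 17, k = 14, so n − k + 1 = 4.
Given d = 2, check d ≤ 4: YES.
Slack = (n − k + 1) − d = 2.
The code is NOT MDS (slack = 2 > 0).
Description: the claimed parameters are [17, 14, 2]_4; such a code would be non-MDS.


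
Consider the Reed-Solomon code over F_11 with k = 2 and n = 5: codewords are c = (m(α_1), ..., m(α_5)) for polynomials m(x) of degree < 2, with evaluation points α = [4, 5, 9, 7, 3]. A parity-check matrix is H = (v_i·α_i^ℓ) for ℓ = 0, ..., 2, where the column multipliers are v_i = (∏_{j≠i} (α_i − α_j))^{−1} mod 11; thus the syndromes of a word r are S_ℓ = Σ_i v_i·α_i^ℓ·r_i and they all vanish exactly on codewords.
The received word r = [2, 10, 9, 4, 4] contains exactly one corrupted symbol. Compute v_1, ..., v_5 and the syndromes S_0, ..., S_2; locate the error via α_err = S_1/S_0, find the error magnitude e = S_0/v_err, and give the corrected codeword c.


S = (8, 2, 6), error at position 5, error magnitude e = 10, c = [2, 10, 9, 4, 5].

Step 1: column multipliers v_i = (∏_{j≠i}(α_i − α_j))^{−1} mod 11.
  i = 1 (α = 4): (4−5)(4−9)(4−7)(4−3) = (−1)·(−5)·(−3)·1 = −15 ≡ 7, so v_1 = 7^{−1} = 8 (mod 11).
  i = 2 (α = 5): (5−4)(5−9)(5−7)(5−3) = 1·(−4)·(−2)·2 = 16 ≡ 5, so v_2 = 5^{−1} = 9 (mod 11).
  i = 3 (α = 9): (9−4)(9−5)(9−7)(9−3) = 5·4·2·6 = 240 ≡ 9, so v_3 = 9^{−1} = 5 (mod 11).
  i = 4 (α = 7): (7−4)(7−5)(7−9)(7−3) = 3·2·(−2)·4 = −48 ≡ 7, so v_4 = 7^{−1} = 8 (mod 11).
  i = 5 (α = 3): (3−4)(3−5)(3−9)(3−7) = (−1)·(−2)·(−6)·(−4) = 48 ≡ 4, so v_5 = 4^{−1} = 3 (mod 11).
  v = [8, 9, 5, 8, 3].
Step 2: syndromes of r = [2, 10, 9, 4, 4] (all sums mod 11).
  S_0 = Σ v_i r_i = 8·2 + 9·10 + 5·9 + 8·4 + 3·4 = 195 ≡ 8.
  S_1 = Σ v_i α_i r_i = 8·4·2 + 9·5·10 + 5·9·9 + 8·7·4 + 3·3·4 = 1179 ≡ 2.
  α_i^2 mod 11 = [5, 3, 4, 5, 9].
  S_2 = Σ v_i α_i^2 r_i = 8·5·2 + 9·3·10 + 5·4·9 + 8·5·4 + 3·9·4 = 798 ≡ 6.
  S = (8, 2, 6) ≠ 0, so r is not a codeword (an error is present).
Step 3: locate the error. For a single error e at position i, S_ℓ = v_i·e·α_i^ℓ, so α_err = S_1/S_0.
  S_0^{−1} = 8^{−1} = 7 (mod 11), so α_err = 2·7 = 14 ≡ 3 = α_5. Error position i = 5.
  Consistency check: S_2/S_1 = 6·6 = 36 ≡ 3 = α_err ✓ (single-error assumption holds).
Step 4: error magnitude e = S_0/v_5 = S_0·∏_{j≠5}(α_5 − α_j) = 8·4 = 32 ≡ 10 (mod 11).
Step 5: correct position 5: c_5 = r_5 − e = 4 − 10 ≡ 5 (mod 11). Hence c = [2, 10, 9, 4, 5].
  Check: interpolating c through the α_i gives m(x) = 3 + 8·x (degree < 2) with m(α_i) = c_i for every i, so c is indeed a codeword.


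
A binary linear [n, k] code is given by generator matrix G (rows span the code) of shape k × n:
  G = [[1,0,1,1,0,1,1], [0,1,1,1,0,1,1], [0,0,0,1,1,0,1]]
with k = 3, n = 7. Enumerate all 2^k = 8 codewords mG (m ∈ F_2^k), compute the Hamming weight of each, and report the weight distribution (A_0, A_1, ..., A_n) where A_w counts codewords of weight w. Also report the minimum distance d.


Weight distribution: A_0 = 1, A_2 = 1, A_3 = 1, A_4 = 2, A_5 = 3. Minimum distance d = 2.

Enumerate all 2^3 = 8 messages m ∈ F_2^3.
For each, compute codeword c = mG in F_2^7, then tally its weight.
  m = 000 → c = 0000000, weight = 0.
  m = 100 → c = 1011011, weight = 5.
  m = 010 → c = 0111011, weight = 5.
  m = 110 → c = 1100000, weight = 2.
  m = 001 → c = 0001101, weight = 3.
  m = 101 → c = 1010110, weight = 4.
  m = 011 → c = 0110110, weight = 4.
  m = 111 → c = 1101101, weight = 5.
Tally weights:
  weight 0: 1 codewords.
  weight 2: 1 codewords.
  weight 3: 1 codewords.
  weight 4: 2 codewords.
  weight 5: 3 codewords.
Minimum distance d = smallest w > 0 with A_w > 0 = 2.
Sanity: Σ A_w = 8 = 2^3 = 8 ✓.


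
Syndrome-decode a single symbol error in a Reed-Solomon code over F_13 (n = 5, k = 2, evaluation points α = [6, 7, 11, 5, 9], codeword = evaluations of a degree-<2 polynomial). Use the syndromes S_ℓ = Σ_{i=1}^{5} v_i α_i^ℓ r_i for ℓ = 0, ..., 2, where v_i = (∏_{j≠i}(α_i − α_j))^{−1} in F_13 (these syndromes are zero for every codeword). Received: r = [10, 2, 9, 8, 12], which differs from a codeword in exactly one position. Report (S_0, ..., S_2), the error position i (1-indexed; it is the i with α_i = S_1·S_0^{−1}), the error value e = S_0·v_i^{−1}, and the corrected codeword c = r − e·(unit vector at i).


S = (9, 6, 4), error at position 4, error magnitude e = 3, c = [10, 2, 9, 5, 12].

Step 1: column multipliers v_i = (∏_{j≠i}(α_i − α_j))^{−1} mod 13.
  i = 1 (α = 6): (6−7)(6−11)(6−5)(6−9) = (−1)·(−5)·1·(−3) = −15 ≡ 11, so v_1 = 11^{−1} = 6 (mod 13).
  i = 2 (α = 7): (7−6)(7−11)(7−5)(7−9) = 1·(−4)·2·(−2) = 16 ≡ 3, so v_2 = 3^{−1} = 9 (mod 13).
  i = 3 (α = 11): (11−6)(11−7)(11−5)(11−9) = 5·4·6·2 = 240 ≡ 6, so v_3 = 6^{−1} = 11 (mod 13).
  i = 4 (α = 5): (5−6)(5−7)(5−11)(5−9) = (−1)·(−2)·(−6)·(−4) = 48 ≡ 9, so v_4 = 9^{−1} = 3 (mod 13).
  i = 5 (α = 9): (9−6)(9−7)(9−11)(9−5) = 3·2·(−2)·4 = −48 ≡ 4, so v_5 = 4^{−1} = 10 (mod 13).
  v = [6, 9, 11, 3, 10].
Step 2: syndromes of r = [10, 2, 9, 8, 12] (all sums mod 13).
  S_0 = Σ v_i r_i = 6·10 + 9·2 + 11·9 + 3·8 + 10·12 = 321 ≡ 9.
  S_1 = Σ v_i α_i r_i = 6·6·10 + 9·7·2 + 11·11·9 + 3·5·8 + 10·9·12 = 2775 ≡ 6.
  α_i^2 mod 13 = [10, 10, 4, 12, 3].
  S_2 = Σ v_i α_i^2 r_i = 6·10·10 + 9·10·2 + 11·4·9 + 3·12·8 + 10·3·12 = 1824 ≡ 4.
  S = (9, 6, 4) ≠ 0, so r is not a codeword (an error is present).
Step 3: locate the error. For a single error e at position i, S_ℓ = v_i·e·α_i^ℓ, so α_err = S_1/S_0.
  S_0^{−1} = 9^{−1} = 3 (mod 13), so α_err = 6·3 = 18 ≡ 5 = α_4. Error position i = 4.
  Consistency check: S_2/S_1 = 4·11 = 44 ≡ 5 = α_err ✓ (single-error assumption holds).
Step 4: error magnitude e = S_0/v_4 = S_0·∏_{j≠4}(α_4 − α_j) = 9·9 = 81 ≡ 3 (mod 13).
Step 5: correct position 4: c_4 = r_4 − e = 8 − 3 ≡ 5 (mod 13). Hence c = [10, 2, 9, 5, 12].
  Check: interpolating c through the α_i gives m(x) = 6 + 5·x (degree < 2) with m(α_i) = c_i for every i, so c is indeed a codeword.


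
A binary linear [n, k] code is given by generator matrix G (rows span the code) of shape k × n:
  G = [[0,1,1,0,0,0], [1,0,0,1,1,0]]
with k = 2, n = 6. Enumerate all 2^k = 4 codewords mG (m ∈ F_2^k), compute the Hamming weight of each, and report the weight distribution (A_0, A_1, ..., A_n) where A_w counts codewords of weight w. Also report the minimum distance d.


Weight distribution: A_0 = 1, A_2 = 1, A_3 = 1, A_5 = 1. Minimum distance d = 2.

Enumerate all 2^2 = 4 messages m ∈ F_2^2.
For each, compute codeword c = mG in F_2^6, then tally its weight.
  m = 00 → c = 000000, weight = 0.
  m = 10 → c = 011000, weight = 2.
  m = 01 → c = 100110, weight = 3.
  m = 11 → c = 111110, weight = 5.
Tally weights:
  weight 0: 1 codewords.
  weight 2: 1 codewords.
  weight 3: 1 codewords.
  weight 5: 1 codewords.
Minimum distance d = smallest w > 0 with A_w > 0 = 2.
Sanity: Σ A_w = 4 = 2^2 = 4 ✓.


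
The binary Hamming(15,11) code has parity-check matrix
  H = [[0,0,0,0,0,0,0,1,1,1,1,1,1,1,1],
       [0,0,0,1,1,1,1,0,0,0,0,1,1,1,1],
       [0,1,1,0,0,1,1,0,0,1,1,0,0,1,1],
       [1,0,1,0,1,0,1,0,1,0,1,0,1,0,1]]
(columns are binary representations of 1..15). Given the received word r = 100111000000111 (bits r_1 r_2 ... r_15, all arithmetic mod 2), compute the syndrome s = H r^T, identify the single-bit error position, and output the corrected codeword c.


s = (1, 0, 1, 0)^T, error position = 10, corrected codeword c = 100111000100111

Compute s = H r^T mod 2 one row at a time:
  s_1 = 0 + 0 + 0 + 0 + 0 + 1 + 1 + 1 = 3 ≡ 1 (mod 2).
  s_2 = 1 + 1 + 1 + 0 + 0 + 1 + 1 + 1 = 6 ≡ 0 (mod 2).
  s_3 = 0 + 0 + 1 + 0 + 0 + 0 + 1 + 1 = 3 ≡ 1 (mod 2).
  s_4 = 1 + 0 + 1 + 0 + 0 + 0 + 1 + 1 = 4 ≡ 0 (mod 2).
s = (1, 0, 1, 0)^T — this equals column 10 of H (binary 1010), so error is at position 10.
Correct: flip bit 10 of r = 100111000000111 to get c = 100111000100111.


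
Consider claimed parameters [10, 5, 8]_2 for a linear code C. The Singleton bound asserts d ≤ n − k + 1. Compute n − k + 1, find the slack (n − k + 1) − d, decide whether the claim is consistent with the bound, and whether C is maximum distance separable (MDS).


Singleton RHS = n − k + 1 = 6, slack = -2, bound violated (no such code; not MDS).

Singleton bound: d ≤ n − k + 1.
Here n = 10, k = 5, so n − k + 1 = 6.
Given d = 8, check d ≤ 6: NO.
Slack = (n − k + 1) − d = -2.
The slack is negative: d = 8 exceeds n − k + 1 = 6 by 2, so the Singleton bound is violated and no linear [10, 5, 8]_2 code can exist. In particular it is not MDS (MDS requires d = n − k + 1 exactly).
Description: the claimed parameters are [10, 5, 8]_2; such a code would be impossible (violates the Singleton bound).


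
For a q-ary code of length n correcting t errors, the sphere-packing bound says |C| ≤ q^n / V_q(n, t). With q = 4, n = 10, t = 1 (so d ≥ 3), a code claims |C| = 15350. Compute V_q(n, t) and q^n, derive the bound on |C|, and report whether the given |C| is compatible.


V_q(n, t) = 31, q^n = 1048576, Hamming bound = 33825, |C| = 15350 ≤ bound (satisfied).

Step 1: Compute V_q(n, t) = Σ_{j=0}^1 C(n, j) (q−1)^j.
  j = 0: C(10,0)·(3)^0 = 1·1 = 1.
  j = 1: C(10,1)·(3)^1 = 10·3 = 30.
  V_q(n, t) = 1 + 30 = 31.
Step 2: q^n = 4^10 = 1048576.
Step 3: Hamming bound ⌊q^n / V_q(n,t)⌋ = ⌊1048576/31⌋ = 33825.
Step 4: Compare |C| = 15350 to 33825: satisfied.
The claimed |C| lies below the Hamming bound.


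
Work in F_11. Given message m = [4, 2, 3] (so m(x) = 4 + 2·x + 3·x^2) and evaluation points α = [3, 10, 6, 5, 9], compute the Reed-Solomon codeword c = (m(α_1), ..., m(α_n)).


c = [4, 5, 3, 1, 1]

Message polynomial: m(x) = 4 + 2·x + 3·x^2 (mod 11).
For each evaluation point α_i, compute m(α_i) mod 11:
  α_1 = 3: Horner steps 3 → 0 → 4, so m(3) = 4.
  α_2 = 10: Horner steps 3 → 10 → 5, so m(10) = 5.
  α_3 = 6: Horner steps 3 → 9 → 3, so m(6) = 3.
  α_4 = 5: Horner steps 3 → 6 → 1, so m(5) = 1.
  α_5 = 9: Horner steps 3 → 7 → 1, so m(9) = 1.
Codeword c = [4, 5, 3, 1, 1] ∈ F_11^5.


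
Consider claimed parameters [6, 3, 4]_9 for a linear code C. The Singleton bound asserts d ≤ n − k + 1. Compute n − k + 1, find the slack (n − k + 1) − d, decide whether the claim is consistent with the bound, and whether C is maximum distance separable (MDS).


Singleton RHS = n − k + 1 = 4, slack = 0, bound satisfied, MDS.

Singleton bound: d ≤ n − k + 1.
Here n = 6, k = 3, so n − k + 1 = 4.
Given d = 4, check d ≤ 4: YES.
Slack = (n − k + 1) − d = 0.
The code is MDS (slack = 0).
Description: the claimed parameters are [6, 3, 4]_9; such a code would be MDS (meets Singleton bound).


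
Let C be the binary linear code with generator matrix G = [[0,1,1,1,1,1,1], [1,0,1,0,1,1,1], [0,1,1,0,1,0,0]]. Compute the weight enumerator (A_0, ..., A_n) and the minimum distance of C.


Weight distribution: A_0 = 1, A_3 = 3, A_4 = 2, A_5 = 1, A_6 = 1. Minimum distance d = 3.

Enumerate all 2^3 = 8 messages m ∈ F_2^3.
For each, compute codeword c = mG in F_2^7, then tally its weight.
  m = 000 → c = 0000000, weight = 0.
  m = 100 → c = 0111111, weight = 6.
  m = 010 → c = 1010111, weight = 5.
  m = 110 → c = 1101000, weight = 3.
  m = 001 → c = 0110100, weight = 3.
  m = 101 → c = 0001011, weight = 3.
  m = 011 → c = 1100011, weight = 4.
  m = 111 → c = 1011100, weight = 4.
Tally weights:
  weight 0: 1 codewords.
  weight 3: 3 codewords.
  weight 4: 2 codewords.
  weight 5: 1 codewords.
  weight 6: 1 codewords.
Minimum distance d = smallest w > 0 with A_w > 0 = 3.
Sanity: Σ A_w = 8 = 2^3 = 8 ✓.


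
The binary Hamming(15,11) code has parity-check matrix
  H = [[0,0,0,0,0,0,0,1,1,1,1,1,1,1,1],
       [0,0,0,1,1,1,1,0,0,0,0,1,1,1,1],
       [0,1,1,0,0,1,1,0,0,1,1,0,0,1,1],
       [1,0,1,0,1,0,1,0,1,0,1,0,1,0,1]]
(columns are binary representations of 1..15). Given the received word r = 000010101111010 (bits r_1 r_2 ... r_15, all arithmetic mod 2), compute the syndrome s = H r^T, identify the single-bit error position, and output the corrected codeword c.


s = (1, 0, 0, 0)^T, error position = 8, corrected codeword c = 000010111111010

Compute s = H r^T mod 2 one row at a time:
  s_1 = 0 + 1 + 1 + 1 + 1 + 0 + 1 + 0 = 5 ≡ 1 (mod 2).
  s_2 = 0 + 1 + 0 + 1 + 1 + 0 + 1 + 0 = 4 ≡ 0 (mod 2).
  s_3 = 0 + 0 + 0 + 1 + 1 + 1 + 1 + 0 = 4 ≡ 0 (mod 2).
  s_4 = 0 + 0 + 1 + 1 + 1 + 1 + 0 + 0 = 4 ≡ 0 (mod 2).
s = (1, 0, 0, 0)^T — this equals column 8 of H (binary 1000), so error is at position 8.
Correct: flip bit 8 of r = 000010101111010 to get c = 000010111111010.


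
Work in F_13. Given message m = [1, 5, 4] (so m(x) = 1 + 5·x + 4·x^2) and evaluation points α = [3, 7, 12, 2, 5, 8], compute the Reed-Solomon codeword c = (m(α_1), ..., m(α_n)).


c = [0, 11, 0, 1, 9, 11]

Message polynomial: m(x) = 1 + 5·x + 4·x^2 (mod 13).
For each evaluation point α_i, compute m(α_i) mod 13:
  α_1 = 3: Horner steps 4 → 4 → 0, so m(3) = 0.
  α_2 = 7: Horner steps 4 → 7 → 11, so m(7) = 11.
  α_3 = 12: Horner steps 4 → 1 → 0, so m(12) = 0.
  α_4 = 2: Horner steps 4 → 0 → 1, so m(2) = 1.
  α_5 = 5: Horner steps 4 → 12 → 9, so m(5) = 9.
  α_6 = 8: Horner steps 4 → 11 → 11, so m(8) = 11.
Codeword c = [0, 11, 0, 1, 9, 11] ∈ F_13^6.


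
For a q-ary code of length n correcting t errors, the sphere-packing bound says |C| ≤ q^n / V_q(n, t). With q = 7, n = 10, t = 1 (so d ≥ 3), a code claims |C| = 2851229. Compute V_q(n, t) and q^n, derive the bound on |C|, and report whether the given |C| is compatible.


V_q(n, t) = 61, q^n = 282475249, Hamming bound = 4630741, |C| = 2851229 ≤ bound (satisfied).

Step 1: Compute V_q(n, t) = Σ_{j=0}^1 C(n, j) (q−1)^j.
  j = 0: C(10,0)·(6)^0 = 1·1 = 1.
  j = 1: C(10,1)·(6)^1 = 10·6 = 60.
  V_q(n, t) = 1 + 60 = 61.
Step 2: q^n = 7^10 = 282475249.
Step 3: Hamming bound ⌊q^n / V_q(n,t)⌋ = ⌊282475249/61⌋ = 4630741.
Step 4: Compare |C| = 2851229 to 4630741: satisfied.
The claimed |C| lies below the Hamming bound.


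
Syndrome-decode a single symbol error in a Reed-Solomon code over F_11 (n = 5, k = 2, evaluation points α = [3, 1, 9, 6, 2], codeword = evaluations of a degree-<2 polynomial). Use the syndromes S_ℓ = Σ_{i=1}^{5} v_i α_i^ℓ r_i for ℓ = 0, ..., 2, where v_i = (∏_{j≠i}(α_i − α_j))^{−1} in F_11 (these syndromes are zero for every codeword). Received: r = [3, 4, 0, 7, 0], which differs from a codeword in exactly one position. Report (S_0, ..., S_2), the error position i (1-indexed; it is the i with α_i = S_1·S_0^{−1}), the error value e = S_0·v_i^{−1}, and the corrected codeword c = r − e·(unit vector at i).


S = (7, 3, 6), error at position 5, error magnitude e = 2, c = [3, 4, 0, 7, 9].

Step 1: column multipliers v_i = (∏_{j≠i}(α_i − α_j))^{−1} mod 11.
  i = 1 (α = 3): (3−1)(3−9)(3−6)(3−2) = 2·(−6)·(−3)·1 = 36 ≡ 3, so v_1 = 3^{−1} = 4 (mod 11).
  i = 2 (α = 1): (1−3)(1−9)(1−6)(1−2) = (−2)·(−8)·(−5)·(−1) = 80 ≡ 3, so v_2 = 3^{−1} = 4 (mod 11).
  i = 3 (α = 9): (9−3)(9−1)(9−6)(9−2) = 6·8·3·7 = 1008 ≡ 7, so v_3 = 7^{−1} = 8 (mod 11).
  i = 4 (α = 6): (6−3)(6−1)(6−9)(6−2) = 3·5·(−3)·4 = −180 ≡ 7, so v_4 = 7^{−1} = 8 (mod 11).
  i = 5 (α = 2): (2−3)(2−1)(2−9)(2−6) = (−1)·1·(−7)·(−4) = −28 ≡ 5, so v_5 = 5^{−1} = 9 (mod 11).
  v = [4, 4, 8, 8, 9].
Step 2: syndromes of r = [3, 4, 0, 7, 0] (all sums mod 11).
  S_0 = Σ v_i r_i = 4·3 + 4·4 + 8·0 + 8·7 + 9·0 = 84 ≡ 7.
  S_1 = Σ v_i α_i r_i = 4·3·3 + 4·1·4 + 8·9·0 + 8·6·7 + 9·2·0 = 388 ≡ 3.
  α_i^2 mod 11 = [9, 1, 4, 3, 4].
  S_2 = Σ v_i α_i^2 r_i = 4·9·3 + 4·1·4 + 8·4·0 + 8·3·7 + 9·4·0 = 292 ≡ 6.
  S = (7, 3, 6) ≠ 0, so r is not a codeword (an error is present).
Step 3: locate the error. For a single error e at position i, S_ℓ = v_i·e·α_i^ℓ, so α_err = S_1/S_0.
  S_0^{−1} = 7^{−1} = 8 (mod 11), so α_err = 3·8 = 24 ≡ 2 = α_5. Error position i = 5.
  Consistency check: S_2/S_1 = 6·4 = 24 ≡ 2 = α_err ✓ (single-error assumption holds).
Step 4: error magnitude e = S_0/v_5 = S_0·∏_{j≠5}(α_5 − α_j) = 7·5 = 35 ≡ 2 (mod 11).
Step 5: correct position 5: c_5 = r_5 − e = 0 − 2 ≡ 9 (mod 11). Hence c = [3, 4, 0, 7, 9].
  Check: interpolating c through the α_i gives m(x) = 10 + 5·x (degree < 2) with m(α_i) = c_i for every i, so c is indeed a codeword.


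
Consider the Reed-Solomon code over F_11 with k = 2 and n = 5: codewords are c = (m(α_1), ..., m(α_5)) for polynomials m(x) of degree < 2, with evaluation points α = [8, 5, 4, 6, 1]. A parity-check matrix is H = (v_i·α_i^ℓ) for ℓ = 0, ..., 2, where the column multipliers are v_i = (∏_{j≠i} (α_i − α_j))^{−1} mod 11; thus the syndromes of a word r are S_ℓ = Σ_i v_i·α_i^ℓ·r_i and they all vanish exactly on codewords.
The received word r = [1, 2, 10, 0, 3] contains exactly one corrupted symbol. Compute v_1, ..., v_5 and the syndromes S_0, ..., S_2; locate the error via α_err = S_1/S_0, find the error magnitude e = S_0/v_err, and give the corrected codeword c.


S = (8, 7, 2), error at position 2, error magnitude e = 8, c = [1, 5, 10, 0, 3].

Step 1: column multipliers v_i = (∏_{j≠i}(α_i − α_j))^{−1} mod 11.
  i = 1 (α = 8): (8−5)(8−4)(8−6)(8−1) = 3·4·2·7 = 168 ≡ 3, so v_1 = 3^{−1} = 4 (mod 11).
  i = 2 (α = 5): (5−8)(5−4)(5−6)(5−1) = (−3)·1·(−1)·4 = 12 ≡ 1, so v_2 = 1^{−1} = 1 (mod 11).
  i = 3 (α = 4): (4−8)(4−5)(4−6)(4−1) = (−4)·(−1)·(−2)·3 = −24 ≡ 9, so v_3 = 9^{−1} = 5 (mod 11).
  i = 4 (α = 6): (6−8)(6−5)(6−4)(6−1) = (−2)·1·2·5 = −20 ≡ 2, so v_4 = 2^{−1} = 6 (mod 11).
  i = 5 (α = 1): (1−8)(1−5)(1−4)(1−6) = (−7)·(−4)·(−3)·(−5) = 420 ≡ 2, so v_5 = 2^{−1} = 6 (mod 11).
  v = [4, 1, 5, 6, 6].
Step 2: syndromes of r = [1, 2, 10, 0, 3] (all sums mod 11).
  S_0 = Σ v_i r_i = 4·1 + 1·2 + 5·10 + 6·0 + 6·3 = 74 ≡ 8.
  S_1 = Σ v_i α_i r_i = 4·8·1 + 1·5·2 + 5·4·10 + 6·6·0 + 6·1·3 = 260 ≡ 7.
  α_i^2 mod 11 = [9, 3, 5, 3, 1].
  S_2 = Σ v_i α_i^2 r_i = 4·9·1 + 1·3·2 + 5·5·10 + 6·3·0 + 6·1·3 = 310 ≡ 2.
  S = (8, 7, 2) ≠ 0, so r is not a codeword (an error is present).
Step 3: locate the error. For a single error e at position i, S_ℓ = v_i·e·α_i^ℓ, so α_err = S_1/S_0.
  S_0^{−1} = 8^{−1} = 7 (mod 11), so α_err = 7·7 = 49 ≡ 5 = α_2. Error position i = 2.
  Consistency check: S_2/S_1 = 2·8 = 16 ≡ 5 = α_err ✓ (single-error assumption holds).
Step 4: error magnitude e = S_0/v_2 = S_0·∏_{j≠2}(α_2 − α_j) = 8·1 = 8 ≡ 8 (mod 11).
Step 5: correct position 2: c_2 = r_2 − e = 2 − 8 ≡ 5 (mod 11). Hence c = [1, 5, 10, 0, 3].
  Check: interpolating c through the α_i gives m(x) = 8 + 6·x (degree < 2) with m(α_i) = c_i for every i, so c is indeed a codeword.


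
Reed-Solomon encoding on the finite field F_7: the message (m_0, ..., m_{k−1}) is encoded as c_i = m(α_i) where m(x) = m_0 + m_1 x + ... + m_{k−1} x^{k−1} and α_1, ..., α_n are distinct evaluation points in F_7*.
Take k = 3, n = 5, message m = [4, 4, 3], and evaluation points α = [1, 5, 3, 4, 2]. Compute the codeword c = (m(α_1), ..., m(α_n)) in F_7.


c = [4, 1, 1, 5, 3]

Message polynomial: m(x) = 4 + 4·x + 3·x^2 (mod 7).
For each evaluation point α_i, compute m(α_i) mod 7:
  α_1 = 1: Horner steps 3 → 0 → 4, so m(1) = 4.
  α_2 = 5: Horner steps 3 → 5 → 1, so m(5) = 1.
  α_3 = 3: Horner steps 3 → 6 → 1, so m(3) = 1.
  α_4 = 4: Horner steps 3 → 2 → 5, so m(4) = 5.
  α_5 = 2: Horner steps 3 → 3 → 3, so m(2) = 3.
Codeword c = [4, 1, 1, 5, 3] ∈ F_7^5.


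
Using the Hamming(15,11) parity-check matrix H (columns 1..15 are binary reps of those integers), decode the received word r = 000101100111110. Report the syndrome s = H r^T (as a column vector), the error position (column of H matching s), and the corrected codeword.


s = (1, 0, 1, 1)^T, error position = 11, corrected codeword c = 000101100101110

Compute s = H r^T mod 2 one row at a time:
  s_1 = 0 + 0 + 1 + 1 + 1 + 1 + 1 + 0 = 5 ≡ 1 (mod 2).
  s_2 = 1 + 0 + 1 + 1 + 1 + 1 + 1 + 0 = 6 ≡ 0 (mod 2).
  s_3 = 0 + 0 + 1 + 1 + 1 + 1 + 1 + 0 = 5 ≡ 1 (mod 2).
  s_4 = 0 + 0 + 0 + 1 + 0 + 1 + 1 + 0 = 3 ≡ 1 (mod 2).
s = (1, 0, 1, 1)^T — this equals column 11 of H (binary 1011), so error is at position 11.
Correct: flip bit 11 of r = 000101100111110 to get c = 000101100101110.


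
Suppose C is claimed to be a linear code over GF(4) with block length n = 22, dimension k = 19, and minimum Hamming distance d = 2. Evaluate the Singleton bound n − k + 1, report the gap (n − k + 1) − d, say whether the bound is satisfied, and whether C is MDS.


Singleton RHS = n − k + 1 = 4, slack = 2, bound satisfied, not MDS.

Singleton bound: d ≤ n − k + 1.
Here n = 22, k = 19, so n − k + 1 = 4.
Given d = 2, check d ≤ 4: YES.
Slack = (n − k + 1) − d = 2.
The code is NOT MDS (slack = 2 > 0).
Description: the claimed parameters are [22, 19, 2]_4; such a code would be non-MDS.


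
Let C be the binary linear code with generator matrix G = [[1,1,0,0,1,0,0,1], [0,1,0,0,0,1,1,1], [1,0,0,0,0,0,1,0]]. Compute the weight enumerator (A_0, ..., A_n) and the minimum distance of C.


Weight distribution: A_0 = 1, A_2 = 2, A_4 = 5. Minimum distance d = 2.

Enumerate all 2^3 = 8 messages m ∈ F_2^3.
For each, compute codeword c = mG in F_2^8, then tally its weight.
  m = 000 → c = 00000000, weight = 0.
  m = 100 → c = 11001001, weight = 4.
  m = 010 → c = 01000111, weight = 4.
  m = 110 → c = 10001110, weight = 4.
  m = 001 → c = 10000010, weight = 2.
  m = 101 → c = 01001011, weight = 4.
  m = 011 → c = 11000101, weight = 4.
  m = 111 → c = 00001100, weight = 2.
Tally weights:
  weight 0: 1 codewords.
  weight 2: 2 codewords.
  weight 4: 5 codewords.
Minimum distance d = smallest w > 0 with A_w > 0 = 2.
Sanity: Σ A_w = 8 = 2^3 = 8 ✓.


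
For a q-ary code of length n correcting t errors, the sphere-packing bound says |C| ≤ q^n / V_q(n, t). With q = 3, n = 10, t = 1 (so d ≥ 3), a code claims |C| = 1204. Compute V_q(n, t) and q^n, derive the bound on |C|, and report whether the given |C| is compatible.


V_q(n, t) = 21, q^n = 59049, Hamming bound = 2811, |C| = 1204 ≤ bound (satisfied).

Step 1: Compute V_q(n, t) = Σ_{j=0}^1 C(n, j) (q−1)^j.
  j = 0: C(10,0)·(2)^0 = 1·1 = 1.
  j = 1: C(10,1)·(2)^1 = 10·2 = 20.
  V_q(n, t) = 1 + 20 = 21.
Step 2: q^n = 3^10 = 59049.
Step 3: Hamming bound ⌊q^n / V_q(n,t)⌋ = ⌊59049/21⌋ = 2811.
Step 4: Compare |C| = 1204 to 2811: satisfied.
The claimed |C| lies below the Hamming bound.


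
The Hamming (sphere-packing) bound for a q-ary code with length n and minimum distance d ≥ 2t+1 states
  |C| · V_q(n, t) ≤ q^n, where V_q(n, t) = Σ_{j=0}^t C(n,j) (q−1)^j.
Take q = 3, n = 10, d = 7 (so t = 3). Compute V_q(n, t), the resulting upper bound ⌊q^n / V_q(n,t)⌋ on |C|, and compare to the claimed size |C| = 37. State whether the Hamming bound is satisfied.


V_q(n, t) = 1161, q^n = 59049, Hamming bound = 50, |C| = 37 ≤ bound (satisfied).

Step 1: Compute V_q(n, t) = Σ_{j=0}^3 C(n, j) (q−1)^j.
  j = 0: C(10,0)·(2)^0 = 1·1 = 1.
  j = 1: C(10,1)·(2)^1 = 10·2 = 20.
  j = 2: C(10,2)·(2)^2 = 45·4 = 180.
  j = 3: C(10,3)·(2)^3 = 120·8 = 960.
  V_q(n, t) = 1 + 20 + 180 + 960 = 1161.
Step 2: q^n = 3^10 = 59049.
Step 3: Hamming bound ⌊q^n / V_q(n,t)⌋ = ⌊59049/1161⌋ = 50.
Step 4: Compare |C| = 37 to 50: satisfied.
The claimed |C| lies below the Hamming bound.


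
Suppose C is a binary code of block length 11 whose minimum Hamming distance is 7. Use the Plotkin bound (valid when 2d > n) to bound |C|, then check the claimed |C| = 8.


Plotkin bound M ≤ 4; given |C| = 8 > bound (violated).

Check applicability: 2d = 14, n = 11.
2d − n = 3 > 0, so Plotkin applies.
Compute d/(2d−n) = 7/3 ≈ 2.3333.
⌊d/(2d−n)⌋ = 2.
Plotkin bound: M ≤ 2·2 = 4.
Given |C| = 8, check: VIOLATED.
This |C| is above the Plotkin bound, so no binary code with n = 11, d = 7 and 8 codewords exists.


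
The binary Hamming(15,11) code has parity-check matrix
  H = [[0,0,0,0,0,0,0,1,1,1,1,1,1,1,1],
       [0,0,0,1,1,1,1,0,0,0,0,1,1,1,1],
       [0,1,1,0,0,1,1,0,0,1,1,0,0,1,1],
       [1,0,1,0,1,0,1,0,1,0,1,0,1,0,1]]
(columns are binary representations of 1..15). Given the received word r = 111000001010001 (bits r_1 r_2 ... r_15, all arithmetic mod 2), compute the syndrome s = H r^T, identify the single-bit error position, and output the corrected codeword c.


s = (1, 1, 0, 1)^T, error position = 13, corrected codeword c = 111000001010101

Compute s = H r^T mod 2 one row at a time:
  s_1 = 0 + 1 + 0 + 1 + 0 + 0 + 0 + 1 = 3 ≡ 1 (mod 2).
  s_2 = 0 + 0 + 0 + 0 + 0 + 0 + 0 + 1 = 1 ≡ 1 (mod 2).
  s_3 = 1 + 1 + 0 + 0 + 0 + 1 + 0 + 1 = 4 ≡ 0 (mod 2).
  s_4 = 1 + 1 + 0 + 0 + 1 + 1 + 0 + 1 = 5 ≡ 1 (mod 2).
s = (1, 1, 0, 1)^T — this equals column 13 of H (binary 1101), so error is at position 13.
Correct: flip bit 13 of r = 111000001010001 to get c = 111000001010101.


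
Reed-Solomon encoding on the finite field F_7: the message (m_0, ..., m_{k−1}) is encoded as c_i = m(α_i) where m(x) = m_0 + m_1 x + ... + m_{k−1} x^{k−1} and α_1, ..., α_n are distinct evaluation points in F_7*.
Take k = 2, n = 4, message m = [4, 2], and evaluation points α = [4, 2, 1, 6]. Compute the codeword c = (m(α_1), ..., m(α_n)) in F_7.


c = [5, 1, 6, 2]

Message polynomial: m(x) = 4 + 2·x (mod 7).
For each evaluation point α_i, compute m(α_i) mod 7:
  α_1 = 4: Horner steps 2 → 5, so m(4) = 5.
  α_2 = 2: Horner steps 2 → 1, so m(2) = 1.
  α_3 = 1: Horner steps 2 → 6, so m(1) = 6.
  α_4 = 6: Horner steps 2 → 2, so m(6) = 2.
Codeword c = [5, 1, 6, 2] ∈ F_7^4.


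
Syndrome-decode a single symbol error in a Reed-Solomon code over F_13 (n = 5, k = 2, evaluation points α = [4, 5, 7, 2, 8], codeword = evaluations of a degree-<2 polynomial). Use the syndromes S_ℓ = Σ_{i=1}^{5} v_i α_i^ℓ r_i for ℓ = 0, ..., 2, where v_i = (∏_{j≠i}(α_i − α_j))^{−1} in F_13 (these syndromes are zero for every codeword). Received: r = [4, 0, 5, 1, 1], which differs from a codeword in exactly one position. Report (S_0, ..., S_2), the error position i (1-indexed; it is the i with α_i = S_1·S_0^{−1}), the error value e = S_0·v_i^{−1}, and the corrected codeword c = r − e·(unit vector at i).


S = (12, 11, 9), error at position 4, error magnitude e = 2, c = [4, 0, 5, 12, 1].

Step 1: column multipliers v_i = (∏_{j≠i}(α_i − α_j))^{−1} mod 13.
  i = 1 (α = 4): (4−5)(4−7)(4−2)(4−8) = (−1)·(−3)·2·(−4) = −24 ≡ 2, so v_1 = 2^{−1} = 7 (mod 13).
  i = 2 (α = 5): (5−4)(5−7)(5−2)(5−8) = 1·(−2)·3·(−3) = 18 ≡ 5, so v_2 = 5^{−1} = 8 (mod 13).
  i = 3 (α = 7): (7−4)(7−5)(7−2)(7−8) = 3·2·5·(−1) = −30 ≡ 9, so v_3 = 9^{−1} = 3 (mod 13).
  i = 4 (α = 2): (2−4)(2−5)(2−7)(2−8) = (−2)·(−3)·(−5)·(−6) = 180 ≡ 11, so v_4 = 11^{−1} = 6 (mod 13).
  i = 5 (α = 8): (8−4)(8−5)(8−7)(8−2) = 4·3·1·6 = 72 ≡ 7, so v_5 = 7^{−1} = 2 (mod 13).
  v = [7, 8, 3, 6, 2].
Step 2: syndromes of r = [4, 0, 5, 1, 1] (all sums mod 13).
  S_0 = Σ v_i r_i = 7·4 + 8·0 + 3·5 + 6·1 + 2·1 = 51 ≡ 12.
  S_1 = Σ v_i α_i r_i = 7·4·4 + 8·5·0 + 3·7·5 + 6·2·1 + 2·8·1 = 245 ≡ 11.
  α_i^2 mod 13 = [3, 12, 10, 4, 12].
  S_2 = Σ v_i α_i^2 r_i = 7·3·4 + 8·12·0 + 3·10·5 + 6·4·1 + 2·12·1 = 282 ≡ 9.
  S = (12, 11, 9) ≠ 0, so r is not a codeword (an error is present).
Step 3: locate the error. For a single error e at position i, S_ℓ = v_i·e·α_i^ℓ, so α_err = S_1/S_0.
  S_0^{−1} = 12^{−1} = 12 (mod 13), so α_err = 11·12 = 132 ≡ 2 = α_4. Error position i = 4.
  Consistency check: S_2/S_1 = 9·6 = 54 ≡ 2 = α_err ✓ (single-error assumption holds).
Step 4: error magnitude e = S_0/v_4 = S_0·∏_{j≠4}(α_4 − α_j) = 12·11 = 132 ≡ 2 (mod 13).
Step 5: correct position 4: c_4 = r_4 − e = 1 − 2 ≡ 12 (mod 13). Hence c = [4, 0, 5, 12, 1].
  Check: interpolating c through the α_i gives m(x) = 7 + 9·x (degree < 2) with m(α_i) = c_i for every i, so c is indeed a codeword.


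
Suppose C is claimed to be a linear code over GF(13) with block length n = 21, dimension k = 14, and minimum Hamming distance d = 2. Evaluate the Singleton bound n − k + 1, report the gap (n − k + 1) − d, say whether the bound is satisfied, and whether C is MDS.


Singleton RHS = n − k + 1 = 8, slack = 6, bound satisfied, not MDS.

Singleton bound: d ≤ n − k + 1.
Here n = 21, k = 14, so n − k + 1 = 8.
Given d = 2, check d ≤ 8: YES.
Slack = (n − k + 1) − d = 6.
The code is NOT MDS (slack = 6 > 0).
Description: the claimed parameters are [21, 14, 2]_13; such a code would be non-MDS.


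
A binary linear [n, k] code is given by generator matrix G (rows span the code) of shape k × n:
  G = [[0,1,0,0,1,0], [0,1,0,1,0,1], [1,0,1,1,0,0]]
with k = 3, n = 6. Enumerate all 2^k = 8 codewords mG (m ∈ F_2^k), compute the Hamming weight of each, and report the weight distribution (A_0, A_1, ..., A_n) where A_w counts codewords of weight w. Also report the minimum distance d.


Weight distribution: A_0 = 1, A_2 = 1, A_3 = 3, A_4 = 2, A_5 = 1. Minimum distance d = 2.

Enumerate all 2^3 = 8 messages m ∈ F_2^3.
For each, compute codeword c = mG in F_2^6, then tally its weight.
  m = 000 → c = 000000, weight = 0.
  m = 100 → c = 010010, weight = 2.
  m = 010 → c = 010101, weight = 3.
  m = 110 → c = 000111, weight = 3.
  m = 001 → c = 101100, weight = 3.
  m = 101 → c = 111110, weight = 5.
  m = 011 → c = 111001, weight = 4.
  m = 111 → c = 101011, weight = 4.
Tally weights:
  weight 0: 1 codewords.
  weight 2: 1 codewords.
  weight 3: 3 codewords.
  weight 4: 2 codewords.
  weight 5: 1 codewords.
Minimum distance d = smallest w > 0 with A_w > 0 = 2.
Sanity: Σ A_w = 8 = 2^3 = 8 ✓.


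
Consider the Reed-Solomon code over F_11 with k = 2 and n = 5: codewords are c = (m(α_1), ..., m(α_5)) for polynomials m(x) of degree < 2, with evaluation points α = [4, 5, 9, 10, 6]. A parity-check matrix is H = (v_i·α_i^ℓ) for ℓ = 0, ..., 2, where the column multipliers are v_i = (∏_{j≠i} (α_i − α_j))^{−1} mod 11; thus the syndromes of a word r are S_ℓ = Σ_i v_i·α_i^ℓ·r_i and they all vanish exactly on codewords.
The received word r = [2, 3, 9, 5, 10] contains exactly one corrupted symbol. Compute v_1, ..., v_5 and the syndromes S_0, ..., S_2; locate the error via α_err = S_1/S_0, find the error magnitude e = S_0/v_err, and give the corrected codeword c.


S = (10, 7, 6), error at position 1, error magnitude e = 6, c = [7, 3, 9, 5, 10].

Step 1: column multipliers v_i = (∏_{j≠i}(α_i − α_j))^{−1} mod 11.
  i = 1 (α = 4): (4−5)(4−9)(4−10)(4−6) = (−1)·(−5)·(−6)·(−2) = 60 ≡ 5, so v_1 = 5^{−1} = 9 (mod 11).
  i = 2 (α = 5): (5−4)(5−9)(5−10)(5−6) = 1·(−4)·(−5)·(−1) = −20 ≡ 2, so v_2 = 2^{−1} = 6 (mod 11).
  i = 3 (α = 9): (9−4)(9−5)(9−10)(9−6) = 5·4·(−1)·3 = −60 ≡ 6, so v_3 = 6^{−1} = 2 (mod 11).
  i = 4 (α = 10): (10−4)(10−5)(10−9)(10−6) = 6·5·1·4 = 120 ≡ 10, so v_4 = 10^{−1} = 10 (mod 11).
  i = 5 (α = 6): (6−4)(6−5)(6−9)(6−10) = 2·1·(−3)·(−4) = 24 ≡ 2, so v_5 = 2^{−1} = 6 (mod 11).
  v = [9, 6, 2, 10, 6].
Step 2: syndromes of r = [2, 3, 9, 5, 10] (all sums mod 11).
  S_0 = Σ v_i r_i = 9·2 + 6·3 + 2·9 + 10·5 + 6·10 = 164 ≡ 10.
  S_1 = Σ v_i α_i r_i = 9·4·2 + 6·5·3 + 2·9·9 + 10·10·5 + 6·6·10 = 1184 ≡ 7.
  α_i^2 mod 11 = [5, 3, 4, 1, 3].
  S_2 = Σ v_i α_i^2 r_i = 9·5·2 + 6·3·3 + 2·4·9 + 10·1·5 + 6·3·10 = 446 ≡ 6.
  S = (10, 7, 6) ≠ 0, so r is not a codeword (an error is present).
Step 3: locate the error. For a single error e at position i, S_ℓ = v_i·e·α_i^ℓ, so α_err = S_1/S_0.
  S_0^{−1} = 10^{−1} = 10 (mod 11), so α_err = 7·10 = 70 ≡ 4 = α_1. Error position i = 1.
  Consistency check: S_2/S_1 = 6·8 = 48 ≡ 4 = α_err ✓ (single-error assumption holds).
Step 4: error magnitude e = S_0/v_1 = S_0·∏_{j≠1}(α_1 − α_j) = 10·5 = 50 ≡ 6 (mod 11).
Step 5: correct position 1: c_1 = r_1 − e = 2 − 6 ≡ 7 (mod 11). Hence c = [7, 3, 9, 5, 10].
  Check: interpolating c through the α_i gives m(x) = 1 + 7·x (degree < 2) with m(α_i) = c_i for every i, so c is indeed a codeword.


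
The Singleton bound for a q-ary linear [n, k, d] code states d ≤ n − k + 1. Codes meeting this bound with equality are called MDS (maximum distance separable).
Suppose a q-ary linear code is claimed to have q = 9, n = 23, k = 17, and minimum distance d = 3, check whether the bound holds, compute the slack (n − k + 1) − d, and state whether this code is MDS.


Singleton RHS = n − k + 1 = 7, slack = 4, bound satisfied, not MDS.

Singleton bound: d ≤ n − k + 1.
Here n = 23, k = 17, so n − k + 1 = 7.
Given d = 3, check d ≤ 7: YES.
Slack = (n − k + 1) − d = 4.
The code is NOT MDS (slack = 4 > 0).
Description: the claimed parameters are [23, 17, 3]_9; such a code would be non-MDS.


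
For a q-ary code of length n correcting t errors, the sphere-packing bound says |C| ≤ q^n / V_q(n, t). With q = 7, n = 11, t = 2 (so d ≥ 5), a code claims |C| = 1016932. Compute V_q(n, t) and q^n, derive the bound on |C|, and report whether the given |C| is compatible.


V_q(n, t) = 2047, q^n = 1977326743, Hamming bound = 965963, |C| = 1016932 > bound (violated).

Step 1: Compute V_q(n, t) = Σ_{j=0}^2 C(n, j) (q−1)^j.
  j = 0: C(11,0)·(6)^0 = 1·1 = 1.
  j = 1: C(11,1)·(6)^1 = 11·6 = 66.
  j = 2: C(11,2)·(6)^2 = 55·36 = 1980.
  V_q(n, t) = 1 + 66 + 1980 = 2047.
Step 2: q^n = 7^11 = 1977326743.
Step 3: Hamming bound ⌊q^n / V_q(n,t)⌋ = ⌊1977326743/2047⌋ = 965963.
Step 4: Compare |C| = 1016932 to 965963: violated.
The claimed |C| lies above the Hamming bound, so no 7-ary code of length 11 with d ≥ 5 can have 1016932 codewords.


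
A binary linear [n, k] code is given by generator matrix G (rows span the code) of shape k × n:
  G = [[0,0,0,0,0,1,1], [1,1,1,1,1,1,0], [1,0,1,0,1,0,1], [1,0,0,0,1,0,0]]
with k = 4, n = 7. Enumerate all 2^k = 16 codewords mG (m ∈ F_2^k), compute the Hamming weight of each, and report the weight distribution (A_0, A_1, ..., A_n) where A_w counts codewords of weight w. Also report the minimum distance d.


Weight distribution: A_0 = 1, A_2 = 5, A_4 = 7, A_6 = 3. Minimum distance d = 2.

Enumerate all 2^4 = 16 messages m ∈ F_2^4.
For each, compute codeword c = mG in F_2^7, then tally its weight.
  m = 0000 → c = 0000000, weight = 0.
  m = 1000 → c = 0000011, weight = 2.
  m = 0100 → c = 1111110, weight = 6.
  m = 1100 → c = 1111101, weight = 6.
  m = 0010 → c = 1010101, weight = 4.
  m = 1010 → c = 1010110, weight = 4.
  m = 0110 → c = 0101011, weight = 4.
  m = 1110 → c = 0101000, weight = 2.
  m = 0001 → c = 1000100, weight = 2.
  m = 1001 → c = 1000111, weight = 4.
  m = 0101 → c = 0111010, weight = 4.
  m = 1101 → c = 0111001, weight = 4.
  m = 0011 → c = 0010001, weight = 2.
  m = 1011 → c = 0010010, weight = 2.
  m = 0111 → c = 1101111, weight = 6.
  m = 1111 → c = 1101100, weight = 4.
Tally weights:
  weight 0: 1 codewords.
  weight 2: 5 codewords.
  weight 4: 7 codewords.
  weight 6: 3 codewords.
Minimum distance d = smallest w > 0 with A_w > 0 = 2.
Sanity: Σ A_w = 16 = 2^4 = 16 ✓.


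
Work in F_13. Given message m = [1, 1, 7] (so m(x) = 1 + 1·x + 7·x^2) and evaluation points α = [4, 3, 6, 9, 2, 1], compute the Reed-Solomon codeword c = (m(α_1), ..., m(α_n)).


c = [0, 2, 12, 5, 5, 9]

Message polynomial: m(x) = 1 + 1·x + 7·x^2 (mod 13).
For each evaluation point α_i, compute m(α_i) mod 13:
  α_1 = 4: Horner steps 7 → 3 → 0, so m(4) = 0.
  α_2 = 3: Horner steps 7 → 9 → 2, so m(3) = 2.
  α_3 = 6: Horner steps 7 → 4 → 12, so m(6) = 12.
  α_4 = 9: Horner steps 7 → 12 → 5, so m(9) = 5.
  α_5 = 2: Horner steps 7 → 2 → 5, so m(2) = 5.
  α_6 = 1: Horner steps 7 → 8 → 9, so m(1) = 9.
Codeword c = [0, 2, 12, 5, 5, 9] ∈ F_13^6.


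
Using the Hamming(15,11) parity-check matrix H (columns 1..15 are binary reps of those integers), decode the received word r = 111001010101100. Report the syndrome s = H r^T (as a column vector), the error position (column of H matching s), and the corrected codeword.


s = (0, 1, 0, 1)^T, error position = 5, corrected codeword c = 111011010101100

Compute s = H r^T mod 2 one row at a time:
  s_1 = 1 + 0 + 1 + 0 + 1 + 1 + 0 + 0 = 4 ≡ 0 (mod 2).
  s_2 = 0 + 0 + 1 + 0 + 1 + 1 + 0 + 0 = 3 ≡ 1 (mod 2).
  s_3 = 1 + 1 + 1 + 0 + 1 + 0 + 0 + 0 = 4 ≡ 0 (mod 2).
  s_4 = 1 + 1 + 0 + 0 + 0 + 0 + 1 + 0 = 3 ≡ 1 (mod 2).
s = (0, 1, 0, 1)^T — this equals column 5 of H (binary 0101), so error is at position 5.
Correct: flip bit 5 of r = 111001010101100 to get c = 111011010101100.
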